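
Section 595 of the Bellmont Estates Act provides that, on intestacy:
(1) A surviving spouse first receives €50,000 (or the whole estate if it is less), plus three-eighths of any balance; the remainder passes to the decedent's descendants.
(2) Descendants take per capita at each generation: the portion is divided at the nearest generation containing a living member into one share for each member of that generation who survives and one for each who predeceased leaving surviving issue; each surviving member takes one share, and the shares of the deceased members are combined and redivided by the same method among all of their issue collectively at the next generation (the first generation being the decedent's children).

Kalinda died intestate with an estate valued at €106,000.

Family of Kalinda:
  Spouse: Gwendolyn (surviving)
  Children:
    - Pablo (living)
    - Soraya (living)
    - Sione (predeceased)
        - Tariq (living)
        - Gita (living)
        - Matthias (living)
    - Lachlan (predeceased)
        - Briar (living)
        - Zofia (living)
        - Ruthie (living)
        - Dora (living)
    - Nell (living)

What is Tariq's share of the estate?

Gwendolyn first takes €50,000, leaving a balance of €56,000. Gwendolyn then takes three-eighths of the balance (€21,000), for a total of €71,000. The remaining €35,000 passes to the descendants.
The descendants' portion (€35,000) is divided at the children's generation into 5 shares of €7,000. Pablo, Soraya, and Nell each take €7,000. The 2 shares of the deceased (Sione and Lachlan) are combined into a pool of €14,000.
That pool (€14,000) is divided at the grandchildren's generation equally among Tariq, Gita, Matthias, Briar, Zofia, Ruthie, and Dora: €2,000 each.

Tariq receives €2,000.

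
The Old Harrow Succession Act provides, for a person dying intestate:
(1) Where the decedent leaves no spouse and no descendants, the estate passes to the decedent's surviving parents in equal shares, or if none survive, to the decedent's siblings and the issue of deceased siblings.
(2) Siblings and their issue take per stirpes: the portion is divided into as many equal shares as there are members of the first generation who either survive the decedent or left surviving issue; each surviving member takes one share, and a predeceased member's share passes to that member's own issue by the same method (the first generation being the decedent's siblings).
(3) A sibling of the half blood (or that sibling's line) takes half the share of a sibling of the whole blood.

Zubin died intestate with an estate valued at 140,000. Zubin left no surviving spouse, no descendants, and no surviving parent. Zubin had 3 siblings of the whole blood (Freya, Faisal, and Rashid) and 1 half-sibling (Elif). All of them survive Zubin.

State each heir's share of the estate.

The entire 140,000 passes to the siblings and their issue.
Counting each half-blood sibling's line as half a unit, there are 7/2 units in 140,000, so one unit is 40,000. Whole-blood lines (Freya, Faisal, and Rashid) take 40,000 each; half-blood lines (Elif) take 20,000 each.

Freya: 40,000; Elif: 20,000; Faisal: 40,000; Rashid: 40,000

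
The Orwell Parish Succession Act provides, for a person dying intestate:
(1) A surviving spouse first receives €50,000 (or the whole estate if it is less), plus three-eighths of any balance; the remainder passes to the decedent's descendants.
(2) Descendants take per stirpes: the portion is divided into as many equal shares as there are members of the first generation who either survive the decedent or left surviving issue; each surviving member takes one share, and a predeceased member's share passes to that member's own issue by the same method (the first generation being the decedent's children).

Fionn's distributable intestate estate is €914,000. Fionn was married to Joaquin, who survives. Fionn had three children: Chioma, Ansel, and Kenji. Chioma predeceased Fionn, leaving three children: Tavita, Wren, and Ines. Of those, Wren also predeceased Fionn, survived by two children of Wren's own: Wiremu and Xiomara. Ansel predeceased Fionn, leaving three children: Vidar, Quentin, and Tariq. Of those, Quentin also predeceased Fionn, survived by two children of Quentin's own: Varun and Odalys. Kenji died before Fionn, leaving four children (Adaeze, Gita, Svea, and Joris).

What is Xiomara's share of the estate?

Joaquin first takes €50,000, leaving a balance of €864,000. Joaquin then takes three-eighths of the balance (€324,000), for a total of €374,000. The remaining €540,000 passes to the descendants.
The descendants' portion (€540,000) is divided into 3 shares of €180,000: Chioma's €180,000 share passes to Chioma's issue; Ansel's €180,000 share passes to Ansel's issue; Kenji's €180,000 share passes to Kenji's issue.
Chioma's share (€180,000) is divided into 3 shares of €60,000: Tavita and Ines each take €60,000; Wren's €60,000 share passes to Wren's issue.
Wren's share (€60,000) is divided into 2 shares of €30,000: Wiremu and Xiomara each take €30,000.
Ansel's share (€180,000) is divided into 3 shares of €60,000: Vidar and Tariq each take €60,000; Quentin's €60,000 share passes to Quentin's issue.
Quentin's share (€60,000) is divided into 2 shares of €30,000: Varun and Odalys each take €30,000.
Kenji's share (€180,000) is divided into 4 shares of €45,000: Adaeze, Gita, Svea, and Joris each take €45,000.

Xiomara receives €30,000.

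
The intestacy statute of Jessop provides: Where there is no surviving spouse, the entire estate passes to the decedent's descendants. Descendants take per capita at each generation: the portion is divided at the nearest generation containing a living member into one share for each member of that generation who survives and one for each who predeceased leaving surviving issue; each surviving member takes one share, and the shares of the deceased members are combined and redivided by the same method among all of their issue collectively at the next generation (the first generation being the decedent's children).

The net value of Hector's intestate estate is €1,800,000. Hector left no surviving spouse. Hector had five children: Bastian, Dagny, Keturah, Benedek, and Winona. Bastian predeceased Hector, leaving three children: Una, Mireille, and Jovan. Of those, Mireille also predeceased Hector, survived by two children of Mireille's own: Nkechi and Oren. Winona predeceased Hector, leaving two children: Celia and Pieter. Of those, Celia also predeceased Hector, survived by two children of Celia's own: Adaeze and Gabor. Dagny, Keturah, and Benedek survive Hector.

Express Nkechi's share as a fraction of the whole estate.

The entire €1,800,000 passes to the descendants.
That amount (€1,800,000) is divided at the children's generation into 5 shares of €360,000. Dagny, Keturah, and Benedek each take €360,000. The 2 shares of the deceased (Bastian and Winona) are combined into a pool of €720,000.
That pool (€720,000) is divided at the grandchildren's generation into 5 shares of €144,000. Una, Jovan, and Pieter each take €144,000. The 2 shares of the deceased (Mireille and Celia) are combined into a pool of €288,000.
That pool (€288,000) is divided at the great-grandchildren's generation equally among Nkechi, Oren, Adaeze, and Gabor: €72,000 each.

Nkechi receives 1/25 of the estate.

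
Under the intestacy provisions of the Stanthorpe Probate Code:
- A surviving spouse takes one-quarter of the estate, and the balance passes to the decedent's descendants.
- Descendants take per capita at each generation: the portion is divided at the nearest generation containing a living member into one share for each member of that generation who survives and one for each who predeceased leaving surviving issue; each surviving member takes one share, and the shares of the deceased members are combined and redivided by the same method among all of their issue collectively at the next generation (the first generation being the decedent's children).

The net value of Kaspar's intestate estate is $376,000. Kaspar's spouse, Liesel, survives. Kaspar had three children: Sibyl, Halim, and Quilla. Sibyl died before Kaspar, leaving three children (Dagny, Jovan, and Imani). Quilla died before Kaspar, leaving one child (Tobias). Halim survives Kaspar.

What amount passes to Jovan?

Jovan receives $47,000.

Liesel takes one-quarter of $376,000 = $94,000. The remaining $282,000 passes to the descendants.
The descendants' portion ($282,000) is divided at the children's generation into 3 shares of $94,000. Halim takes $94,000. The 2 shares of the deceased (Sibyl and Quilla) are combined into a pool of $188,000.
That pool ($188,000) is divided at the grandchildren's generation equally among Dagny, Jovan, Imani, and Tobias: $47,000 each.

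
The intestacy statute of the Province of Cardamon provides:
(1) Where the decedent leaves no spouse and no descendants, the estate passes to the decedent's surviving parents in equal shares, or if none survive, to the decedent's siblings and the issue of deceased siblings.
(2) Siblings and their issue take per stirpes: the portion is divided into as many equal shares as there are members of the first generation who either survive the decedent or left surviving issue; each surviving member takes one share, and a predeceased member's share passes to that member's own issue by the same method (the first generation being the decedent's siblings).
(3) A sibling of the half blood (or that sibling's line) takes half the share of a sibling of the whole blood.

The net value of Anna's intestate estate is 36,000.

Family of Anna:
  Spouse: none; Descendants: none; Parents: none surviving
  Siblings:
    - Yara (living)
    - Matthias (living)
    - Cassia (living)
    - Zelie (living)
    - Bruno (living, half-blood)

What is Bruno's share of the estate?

Bruno receives 4,000.

The entire 36,000 passes to the siblings and their issue.
Counting each half-blood sibling's line as half a unit, there are 9/2 units in 36,000, so one unit is 8,000. Whole-blood lines (Yara, Matthias, Cassia, and Zelie) take 8,000 each; half-blood lines (Bruno) take 4,000 each.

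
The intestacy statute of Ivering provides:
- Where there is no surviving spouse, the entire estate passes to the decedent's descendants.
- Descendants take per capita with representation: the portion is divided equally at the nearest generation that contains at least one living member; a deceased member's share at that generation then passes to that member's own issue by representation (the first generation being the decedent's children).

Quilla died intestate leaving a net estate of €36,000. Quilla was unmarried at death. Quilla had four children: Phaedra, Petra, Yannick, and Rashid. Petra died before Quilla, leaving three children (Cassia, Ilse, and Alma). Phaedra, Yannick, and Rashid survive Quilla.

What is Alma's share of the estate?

The entire €36,000 passes to the descendants.
That amount (€36,000) is divided into 4 shares of €9,000: Phaedra, Yannick, and Rashid each take €9,000; Petra's €9,000 share passes to Petra's issue.
Petra's share (€9,000) is divided into 3 shares of €3,000: Cassia, Ilse, and Alma each take €3,000.

Alma receives €3,000.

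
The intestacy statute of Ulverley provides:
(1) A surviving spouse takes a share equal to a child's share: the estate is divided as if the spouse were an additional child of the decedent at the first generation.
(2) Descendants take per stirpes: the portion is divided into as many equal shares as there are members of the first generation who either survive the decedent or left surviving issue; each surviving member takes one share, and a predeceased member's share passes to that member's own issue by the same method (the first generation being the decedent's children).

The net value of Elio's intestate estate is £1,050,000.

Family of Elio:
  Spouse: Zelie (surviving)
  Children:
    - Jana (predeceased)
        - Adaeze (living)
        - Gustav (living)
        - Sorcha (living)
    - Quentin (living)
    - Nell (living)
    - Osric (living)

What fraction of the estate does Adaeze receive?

Adaeze receives 1/15 of the estate.

The spouse counts as an additional share at the children's level, so there are 5 primary shares of £210,000. Zelie takes one such share (£210,000).
The children's combined portion (£840,000) is divided into 4 shares of £210,000: Quentin, Nell, and Osric each take £210,000; Jana's £210,000 share passes to Jana's issue.
Jana's share (£210,000) is divided into 3 shares of £70,000: Adaeze, Gustav, and Sorcha each take £70,000.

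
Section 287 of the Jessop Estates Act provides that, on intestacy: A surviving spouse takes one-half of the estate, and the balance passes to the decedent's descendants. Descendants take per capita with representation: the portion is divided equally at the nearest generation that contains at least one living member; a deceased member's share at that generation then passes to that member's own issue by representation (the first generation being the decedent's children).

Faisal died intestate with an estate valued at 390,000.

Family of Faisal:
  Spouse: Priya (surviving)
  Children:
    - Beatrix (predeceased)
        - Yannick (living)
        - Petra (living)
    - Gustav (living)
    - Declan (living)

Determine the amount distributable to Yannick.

Yannick receives 32,500.

Priya takes one-half of 390,000 = 195,000. The remaining 195,000 passes to the descendants.
The descendants' portion (195,000) is divided into 3 shares of 65,000: Gustav and Declan each take 65,000; Beatrix's 65,000 share passes to Beatrix's issue.
Beatrix's share (65,000) is divided into 2 shares of 32,500: Yannick and Petra each take 32,500.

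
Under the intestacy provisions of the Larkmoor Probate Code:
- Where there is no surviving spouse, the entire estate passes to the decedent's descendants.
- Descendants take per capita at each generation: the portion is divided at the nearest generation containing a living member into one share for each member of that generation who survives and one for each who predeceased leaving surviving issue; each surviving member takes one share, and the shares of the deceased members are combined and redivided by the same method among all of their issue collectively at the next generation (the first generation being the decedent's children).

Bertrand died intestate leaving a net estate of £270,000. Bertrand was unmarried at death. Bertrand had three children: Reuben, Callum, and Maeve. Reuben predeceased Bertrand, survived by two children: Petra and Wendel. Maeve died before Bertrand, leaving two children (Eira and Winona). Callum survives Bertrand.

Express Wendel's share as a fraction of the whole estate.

The entire £270,000 passes to the descendants.
That amount (£270,000) is divided at the children's generation into 3 shares of £90,000. Callum takes £90,000. The 2 shares of the deceased (Reuben and Maeve) are combined into a pool of £180,000.
That pool (£180,000) is divided at the grandchildren's generation equally among Petra, Wendel, Eira, and Winona: £45,000 each.

Wendel receives 1/6 of the estate.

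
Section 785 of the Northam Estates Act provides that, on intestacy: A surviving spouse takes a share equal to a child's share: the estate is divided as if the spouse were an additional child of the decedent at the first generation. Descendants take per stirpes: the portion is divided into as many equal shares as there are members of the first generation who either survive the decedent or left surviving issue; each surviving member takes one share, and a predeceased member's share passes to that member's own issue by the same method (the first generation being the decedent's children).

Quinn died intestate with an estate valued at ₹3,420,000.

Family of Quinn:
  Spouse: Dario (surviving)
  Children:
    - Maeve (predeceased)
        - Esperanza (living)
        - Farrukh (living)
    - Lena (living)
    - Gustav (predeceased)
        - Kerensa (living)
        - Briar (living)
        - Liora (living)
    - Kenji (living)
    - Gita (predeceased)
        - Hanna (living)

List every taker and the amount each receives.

The spouse counts as an additional share at the children's level, so there are 6 primary shares of ₹570,000. Dario takes one such share (₹570,000).
The children's combined portion (₹2,850,000) is divided into 5 shares of ₹570,000: Lena and Kenji each take ₹570,000; Maeve's ₹570,000 share passes to Maeve's issue; Gustav's ₹570,000 share passes to Gustav's issue; Gita's ₹570,000 share passes to Gita's issue.
Maeve's share (₹570,000) is divided into 2 shares of ₹285,000: Esperanza and Farrukh each take ₹285,000.
Gustav's share (₹570,000) is divided into 3 shares of ₹190,000: Kerensa, Briar, and Liora each take ₹190,000.
Gita's share (₹570,000) passes entirely to Hanna.

Dario: ₹570,000; Esperanza: ₹285,000; Farrukh: ₹285,000; Lena: ₹570,000; Kerensa: ₹190,000; Briar: ₹190,000; Liora: ₹190,000; Kenji: ₹570,000; Hanna: ₹570,000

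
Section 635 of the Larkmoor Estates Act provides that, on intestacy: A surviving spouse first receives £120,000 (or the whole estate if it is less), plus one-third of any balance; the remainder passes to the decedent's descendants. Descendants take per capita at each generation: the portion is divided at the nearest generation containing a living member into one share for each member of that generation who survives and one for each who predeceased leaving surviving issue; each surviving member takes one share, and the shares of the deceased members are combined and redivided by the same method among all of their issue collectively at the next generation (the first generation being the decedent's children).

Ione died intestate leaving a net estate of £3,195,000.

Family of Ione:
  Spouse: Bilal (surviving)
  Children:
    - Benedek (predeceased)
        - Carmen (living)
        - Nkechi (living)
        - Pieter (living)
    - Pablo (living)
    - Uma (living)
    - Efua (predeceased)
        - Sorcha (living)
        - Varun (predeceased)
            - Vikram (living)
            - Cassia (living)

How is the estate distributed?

Bilal: £1,145,000; Carmen: £205,000; Nkechi: £205,000; Pieter: £205,000; Pablo: £512,500; Uma: £512,500; Sorcha: £205,000; Vikram: £102,500; Cassia: £102,500

Bilal first takes £120,000, leaving a balance of £3,075,000. Bilal then takes one-third of the balance (£1,025,000), for a total of £1,145,000. The remaining £2,050,000 passes to the descendants.
The descendants' portion (£2,050,000) is divided at the children's generation into 4 shares of £512,500. Pablo and Uma each take £512,500. The 2 shares of the deceased (Benedek and Efua) are combined into a pool of £1,025,000.
That pool (£1,025,000) is divided at the grandchildren's generation into 5 shares of £205,000. Carmen, Nkechi, Pieter, and Sorcha each take £205,000. The remaining share for the deceased Varun (£205,000) is carried to the next generation.
That pool (£205,000) is divided at the great-grandchildren's generation equally among Vikram and Cassia: £102,500 each.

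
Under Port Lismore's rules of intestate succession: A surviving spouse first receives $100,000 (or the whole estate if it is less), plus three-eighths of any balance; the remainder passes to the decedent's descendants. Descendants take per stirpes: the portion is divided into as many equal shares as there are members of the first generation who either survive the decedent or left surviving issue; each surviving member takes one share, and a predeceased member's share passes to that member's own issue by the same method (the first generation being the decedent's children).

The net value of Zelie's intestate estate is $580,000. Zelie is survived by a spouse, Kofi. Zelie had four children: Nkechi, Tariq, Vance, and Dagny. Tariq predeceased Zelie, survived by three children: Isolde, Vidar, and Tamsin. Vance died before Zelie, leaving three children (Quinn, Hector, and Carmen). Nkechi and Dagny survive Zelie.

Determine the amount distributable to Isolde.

Kofi first takes $100,000, leaving a balance of $480,000. Kofi then takes three-eighths of the balance ($180,000), for a total of $280,000. The remaining $300,000 passes to the descendants.
The descendants' portion ($300,000) is divided into 4 shares of $75,000: Nkechi and Dagny each take $75,000; Tariq's $75,000 share passes to Tariq's issue; Vance's $75,000 share passes to Vance's issue.
Tariq's share ($75,000) is divided into 3 shares of $25,000: Isolde, Vidar, and Tamsin each take $25,000.
Vance's share ($75,000) is divided into 3 shares of $25,000: Quinn, Hector, and Carmen each take $25,000.

Isolde receives $25,000.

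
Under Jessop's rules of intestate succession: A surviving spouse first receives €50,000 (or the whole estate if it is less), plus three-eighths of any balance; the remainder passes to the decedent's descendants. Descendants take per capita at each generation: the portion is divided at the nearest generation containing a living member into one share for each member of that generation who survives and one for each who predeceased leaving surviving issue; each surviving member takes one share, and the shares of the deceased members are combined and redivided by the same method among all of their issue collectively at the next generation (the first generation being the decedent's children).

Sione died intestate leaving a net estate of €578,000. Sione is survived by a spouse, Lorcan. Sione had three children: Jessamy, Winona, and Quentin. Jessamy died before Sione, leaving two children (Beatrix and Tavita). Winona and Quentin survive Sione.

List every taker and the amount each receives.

Lorcan first takes €50,000, leaving a balance of €528,000. Lorcan then takes three-eighths of the balance (€198,000), for a total of €248,000. The remaining €330,000 passes to the descendants.
The descendants' portion (€330,000) is divided at the children's generation into 3 shares of €110,000. Winona and Quentin each take €110,000. The remaining share for the deceased Jessamy (€110,000) is carried to the next generation.
That pool (€110,000) is divided at the grandchildren's generation equally among Beatrix and Tavita: €55,000 each.

Lorcan: €248,000; Beatrix: €55,000; Tavita: €55,000; Winona: €110,000; Quentin: €110,000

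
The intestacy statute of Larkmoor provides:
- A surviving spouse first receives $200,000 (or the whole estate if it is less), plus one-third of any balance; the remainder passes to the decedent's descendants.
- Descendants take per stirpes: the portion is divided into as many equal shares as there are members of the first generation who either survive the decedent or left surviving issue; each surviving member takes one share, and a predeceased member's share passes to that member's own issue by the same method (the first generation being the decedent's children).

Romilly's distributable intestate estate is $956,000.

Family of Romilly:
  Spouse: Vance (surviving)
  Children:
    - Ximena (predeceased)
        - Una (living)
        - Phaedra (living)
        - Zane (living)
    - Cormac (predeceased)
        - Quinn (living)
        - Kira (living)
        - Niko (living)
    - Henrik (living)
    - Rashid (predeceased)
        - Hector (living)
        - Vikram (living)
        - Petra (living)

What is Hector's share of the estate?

Vance first takes $200,000, leaving a balance of $756,000. Vance then takes one-third of the balance ($252,000), for a total of $452,000. The remaining $504,000 passes to the descendants.
The descendants' portion ($504,000) is divided into 4 shares of $126,000: Henrik takes $126,000; Ximena's $126,000 share passes to Ximena's issue; Cormac's $126,000 share passes to Cormac's issue; Rashid's $126,000 share passes to Rashid's issue.
Ximena's share ($126,000) is divided into 3 shares of $42,000: Una, Phaedra, and Zane each take $42,000.
Cormac's share ($126,000) is divided into 3 shares of $42,000: Quinn, Kira, and Niko each take $42,000.
Rashid's share ($126,000) is divided into 3 shares of $42,000: Hector, Vikram, and Petra each take $42,000.

Hector receives $42,000.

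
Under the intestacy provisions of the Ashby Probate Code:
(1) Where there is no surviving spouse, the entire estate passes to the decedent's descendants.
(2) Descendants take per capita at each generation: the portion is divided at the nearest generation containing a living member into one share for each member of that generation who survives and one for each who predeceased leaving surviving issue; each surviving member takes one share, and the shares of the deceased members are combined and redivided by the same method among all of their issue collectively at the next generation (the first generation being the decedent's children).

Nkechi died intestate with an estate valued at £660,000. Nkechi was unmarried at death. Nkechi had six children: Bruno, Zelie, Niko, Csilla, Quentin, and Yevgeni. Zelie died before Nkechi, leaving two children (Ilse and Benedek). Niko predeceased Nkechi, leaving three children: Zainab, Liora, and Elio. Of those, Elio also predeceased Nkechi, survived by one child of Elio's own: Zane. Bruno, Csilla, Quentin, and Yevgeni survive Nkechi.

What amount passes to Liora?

Liora receives £44,000.

The entire £660,000 passes to the descendants.
That amount (£660,000) is divided at the children's generation into 6 shares of £110,000. Bruno, Csilla, Quentin, and Yevgeni each take £110,000. The 2 shares of the deceased (Zelie and Niko) are combined into a pool of £220,000.
That pool (£220,000) is divided at the grandchildren's generation into 5 shares of £44,000. Ilse, Benedek, Zainab, and Liora each take £44,000. The remaining share for the deceased Elio (£44,000) is carried to the next generation.
That pool (£44,000) passes entirely to Zane, the sole taker at the great-grandchildren's generation.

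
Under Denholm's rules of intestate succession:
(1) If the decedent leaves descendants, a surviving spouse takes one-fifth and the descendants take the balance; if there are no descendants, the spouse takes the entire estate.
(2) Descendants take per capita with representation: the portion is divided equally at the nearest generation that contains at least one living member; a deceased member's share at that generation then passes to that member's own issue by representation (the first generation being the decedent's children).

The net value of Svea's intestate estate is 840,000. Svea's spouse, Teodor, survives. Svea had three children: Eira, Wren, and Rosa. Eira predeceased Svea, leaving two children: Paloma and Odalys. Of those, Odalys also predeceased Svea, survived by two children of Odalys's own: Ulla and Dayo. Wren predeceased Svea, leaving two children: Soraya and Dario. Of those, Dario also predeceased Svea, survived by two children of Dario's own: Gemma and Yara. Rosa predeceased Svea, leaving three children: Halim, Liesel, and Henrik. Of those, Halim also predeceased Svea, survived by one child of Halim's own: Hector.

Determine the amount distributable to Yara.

Teodor takes one-fifth of 840,000 = 168,000. The remaining 672,000 passes to the descendants.
No child survives, so the initial division is made at the grandchildren's generation.
The descendants' portion (672,000) is divided into 7 shares of 96,000: Paloma, Soraya, Liesel, and Henrik each take 96,000; Odalys's 96,000 share passes to Odalys's issue; Dario's 96,000 share passes to Dario's issue; Halim's 96,000 share passes to Halim's issue.
Odalys's share (96,000) is divided into 2 shares of 48,000: Ulla and Dayo each take 48,000.
Dario's share (96,000) is divided into 2 shares of 48,000: Gemma and Yara each take 48,000.
Halim's share (96,000) passes entirely to Hector.

Yara receives 48,000.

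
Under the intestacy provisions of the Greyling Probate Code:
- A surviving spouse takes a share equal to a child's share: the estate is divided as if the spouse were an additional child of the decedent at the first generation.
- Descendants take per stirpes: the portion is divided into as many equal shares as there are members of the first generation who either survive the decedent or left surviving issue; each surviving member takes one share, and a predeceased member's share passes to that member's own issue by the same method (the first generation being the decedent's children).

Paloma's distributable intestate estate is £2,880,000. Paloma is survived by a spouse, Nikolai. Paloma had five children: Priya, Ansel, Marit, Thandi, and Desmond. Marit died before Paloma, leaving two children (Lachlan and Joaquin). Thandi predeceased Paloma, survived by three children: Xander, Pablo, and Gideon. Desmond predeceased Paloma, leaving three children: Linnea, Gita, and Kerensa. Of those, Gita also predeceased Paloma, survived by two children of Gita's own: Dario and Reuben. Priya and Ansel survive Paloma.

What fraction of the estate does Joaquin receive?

Joaquin receives 1/12 of the estate.

The spouse counts as an additional share at the children's level, so there are 6 primary shares of £480,000. Nikolai takes one such share (£480,000).
The children's combined portion (£2,400,000) is divided into 5 shares of £480,000: Priya and Ansel each take £480,000; Marit's £480,000 share passes to Marit's issue; Thandi's £480,000 share passes to Thandi's issue; Desmond's £480,000 share passes to Desmond's issue.
Marit's share (£480,000) is divided into 2 shares of £240,000: Lachlan and Joaquin each take £240,000.
Thandi's share (£480,000) is divided into 3 shares of £160,000: Xander, Pablo, and Gideon each take £160,000.
Desmond's share (£480,000) is divided into 3 shares of £160,000: Linnea and Kerensa each take £160,000; Gita's £160,000 share passes to Gita's issue.
Gita's share (£160,000) is divided into 2 shares of £80,000: Dario and Reuben each take £80,000.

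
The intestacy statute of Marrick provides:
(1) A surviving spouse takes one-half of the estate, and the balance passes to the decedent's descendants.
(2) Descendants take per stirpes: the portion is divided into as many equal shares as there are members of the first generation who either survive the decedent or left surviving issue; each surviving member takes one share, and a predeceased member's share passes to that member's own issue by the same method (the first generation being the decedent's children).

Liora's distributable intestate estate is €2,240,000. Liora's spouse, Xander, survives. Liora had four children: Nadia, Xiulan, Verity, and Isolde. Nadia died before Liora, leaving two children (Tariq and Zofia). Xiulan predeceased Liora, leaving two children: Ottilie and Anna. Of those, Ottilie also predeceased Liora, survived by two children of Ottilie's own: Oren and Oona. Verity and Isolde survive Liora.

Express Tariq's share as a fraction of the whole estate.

Xander takes one-half of €2,240,000 = €1,120,000. The remaining €1,120,000 passes to the descendants.
The descendants' portion (€1,120,000) is divided into 4 shares of €280,000: Verity and Isolde each take €280,000; Nadia's €280,000 share passes to Nadia's issue; Xiulan's €280,000 share passes to Xiulan's issue.
Nadia's share (€280,000) is divided into 2 shares of €140,000: Tariq and Zofia each take €140,000.
Xiulan's share (€280,000) is divided into 2 shares of €140,000: Anna takes €140,000; Ottilie's €140,000 share passes to Ottilie's issue.
Ottilie's share (€140,000) is divided into 2 shares of €70,000: Oren and Oona each take €70,000.

Tariq receives 1/16 of the estate.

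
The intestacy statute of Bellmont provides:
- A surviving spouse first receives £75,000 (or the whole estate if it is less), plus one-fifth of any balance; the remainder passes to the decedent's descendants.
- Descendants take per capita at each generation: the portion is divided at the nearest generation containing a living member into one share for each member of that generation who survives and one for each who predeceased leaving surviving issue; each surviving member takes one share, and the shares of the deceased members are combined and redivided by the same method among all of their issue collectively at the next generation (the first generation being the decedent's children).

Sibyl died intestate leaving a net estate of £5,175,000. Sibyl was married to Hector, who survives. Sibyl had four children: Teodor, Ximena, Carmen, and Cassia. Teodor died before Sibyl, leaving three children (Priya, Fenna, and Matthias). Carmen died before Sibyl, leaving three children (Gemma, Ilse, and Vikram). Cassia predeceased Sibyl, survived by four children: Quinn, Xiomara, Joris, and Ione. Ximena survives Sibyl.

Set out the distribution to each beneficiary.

Hector: £1,095,000; Priya: £306,000; Fenna: £306,000; Matthias: £306,000; Ximena: £1,020,000; Gemma: £306,000; Ilse: £306,000; Vikram: £306,000; Quinn: £306,000; Xiomara: £306,000; Joris: £306,000; Ione: £306,000

Hector first takes £75,000, leaving a balance of £5,100,000. Hector then takes one-fifth of the balance (£1,020,000), for a total of £1,095,000. The remaining £4,080,000 passes to the descendants.
The descendants' portion (£4,080,000) is divided at the children's generation into 4 shares of £1,020,000. Ximena takes £1,020,000. The 3 shares of the deceased (Teodor, Carmen, and Cassia) are combined into a pool of £3,060,000.
That pool (£3,060,000) is divided at the grandchildren's generation equally among Priya, Fenna, Matthias, Gemma, Ilse, Vikram, Quinn, Xiomara, Joris, and Ione: £306,000 each.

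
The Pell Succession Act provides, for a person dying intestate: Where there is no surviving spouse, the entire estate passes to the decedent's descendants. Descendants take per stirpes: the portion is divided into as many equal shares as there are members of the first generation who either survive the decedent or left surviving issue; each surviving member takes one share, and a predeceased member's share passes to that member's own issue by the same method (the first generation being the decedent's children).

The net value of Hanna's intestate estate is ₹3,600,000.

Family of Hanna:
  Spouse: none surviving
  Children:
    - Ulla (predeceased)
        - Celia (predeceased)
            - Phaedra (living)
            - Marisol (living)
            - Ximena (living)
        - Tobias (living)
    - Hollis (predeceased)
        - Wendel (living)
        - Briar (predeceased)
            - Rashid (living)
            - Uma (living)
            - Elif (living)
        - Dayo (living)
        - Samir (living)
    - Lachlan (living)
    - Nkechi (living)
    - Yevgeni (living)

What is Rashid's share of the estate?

Rashid receives ₹60,000.

The entire ₹3,600,000 passes to the descendants.
That amount (₹3,600,000) is divided into 5 shares of ₹720,000: Lachlan, Nkechi, and Yevgeni each take ₹720,000; Ulla's ₹720,000 share passes to Ulla's issue; Hollis's ₹720,000 share passes to Hollis's issue.
Ulla's share (₹720,000) is divided into 2 shares of ₹360,000: Tobias takes ₹360,000; Celia's ₹360,000 share passes to Celia's issue.
Celia's share (₹360,000) is divided into 3 shares of ₹120,000: Phaedra, Marisol, and Ximena each take ₹120,000.
Hollis's share (₹720,000) is divided into 4 shares of ₹180,000: Wendel, Dayo, and Samir each take ₹180,000; Briar's ₹180,000 share passes to Briar's issue.
Briar's share (₹180,000) is divided into 3 shares of ₹60,000: Rashid, Uma, and Elif each take ₹60,000.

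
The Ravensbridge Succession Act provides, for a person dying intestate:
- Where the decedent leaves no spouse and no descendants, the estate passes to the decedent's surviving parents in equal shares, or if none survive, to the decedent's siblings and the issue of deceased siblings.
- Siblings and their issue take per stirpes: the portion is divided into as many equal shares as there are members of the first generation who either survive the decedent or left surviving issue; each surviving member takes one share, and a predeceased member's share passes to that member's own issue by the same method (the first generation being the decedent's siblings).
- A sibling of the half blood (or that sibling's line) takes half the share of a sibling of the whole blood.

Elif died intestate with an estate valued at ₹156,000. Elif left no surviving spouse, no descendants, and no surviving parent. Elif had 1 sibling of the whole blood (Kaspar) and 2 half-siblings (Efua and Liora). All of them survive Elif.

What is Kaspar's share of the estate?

Kaspar receives ₹78,000.

The entire ₹156,000 passes to the siblings and their issue.
Counting each half-blood sibling's line as half a unit, there are 2 units in ₹156,000, so one unit is ₹78,000. Whole-blood lines (Kaspar) take ₹78,000 each; half-blood lines (Efua and Liora) take ₹39,000 each.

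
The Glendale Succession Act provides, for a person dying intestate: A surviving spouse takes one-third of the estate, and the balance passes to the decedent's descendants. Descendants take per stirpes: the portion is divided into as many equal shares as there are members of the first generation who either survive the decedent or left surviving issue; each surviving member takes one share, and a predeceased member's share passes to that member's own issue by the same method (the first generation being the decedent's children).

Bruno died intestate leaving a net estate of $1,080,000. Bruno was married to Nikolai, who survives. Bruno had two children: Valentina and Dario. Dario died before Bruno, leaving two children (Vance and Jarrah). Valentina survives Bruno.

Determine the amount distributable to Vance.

Vance receives $180,000.

Nikolai takes one-third of $1,080,000 = $360,000. The remaining $720,000 passes to the descendants.
The descendants' portion ($720,000) is divided into 2 shares of $360,000: Valentina takes $360,000; Dario's $360,000 share passes to Dario's issue.
Dario's share ($360,000) is divided into 2 shares of $180,000: Vance and Jarrah each take $180,000.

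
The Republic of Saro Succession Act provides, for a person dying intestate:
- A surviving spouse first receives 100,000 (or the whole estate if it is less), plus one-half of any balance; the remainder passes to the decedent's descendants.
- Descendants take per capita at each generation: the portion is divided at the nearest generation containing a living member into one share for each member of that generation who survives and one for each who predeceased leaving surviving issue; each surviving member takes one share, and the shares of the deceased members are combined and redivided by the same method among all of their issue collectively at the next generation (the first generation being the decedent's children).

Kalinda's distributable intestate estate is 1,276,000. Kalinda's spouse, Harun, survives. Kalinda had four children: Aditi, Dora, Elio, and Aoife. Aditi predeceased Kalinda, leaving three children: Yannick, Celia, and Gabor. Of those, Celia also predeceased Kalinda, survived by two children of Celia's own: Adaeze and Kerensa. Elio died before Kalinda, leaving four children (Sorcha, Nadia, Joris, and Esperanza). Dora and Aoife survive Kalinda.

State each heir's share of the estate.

Harun first takes 100,000, leaving a balance of 1,176,000. Harun then takes one-half of the balance (588,000), for a total of 688,000. The remaining 588,000 passes to the descendants.
The descendants' portion (588,000) is divided at the children's generation into 4 shares of 147,000. Dora and Aoife each take 147,000. The 2 shares of the deceased (Aditi and Elio) are combined into a pool of 294,000.
That pool (294,000) is divided at the grandchildren's generation into 7 shares of 42,000. Yannick, Gabor, Sorcha, Nadia, Joris, and Esperanza each take 42,000. The remaining share for the deceased Celia (42,000) is carried to the next generation.
That pool (42,000) is divided at the great-grandchildren's generation equally among Adaeze and Kerensa: 21,000 each.

Harun: 688,000; Yannick: 42,000; Adaeze: 21,000; Kerensa: 21,000; Gabor: 42,000; Dora: 147,000; Sorcha: 42,000; Nadia: 42,000; Joris: 42,000; Esperanza: 42,000; Aoife: 147,000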